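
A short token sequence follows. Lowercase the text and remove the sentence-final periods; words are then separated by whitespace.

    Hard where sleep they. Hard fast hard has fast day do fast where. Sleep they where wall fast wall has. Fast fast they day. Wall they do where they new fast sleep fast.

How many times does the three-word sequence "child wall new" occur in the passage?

Scanning the 31 overlapping trigram windows for "child wall new":
  (none found)

0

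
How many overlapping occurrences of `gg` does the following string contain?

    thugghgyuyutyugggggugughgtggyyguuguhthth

Sliding a length-2 window over the 40 characters (39 positions):
  position 4–5: gg
  position 15–16: gg
  position 16–17: gg
  position 17–18: gg
  position 18–19: gg
  position 27–28: gg

6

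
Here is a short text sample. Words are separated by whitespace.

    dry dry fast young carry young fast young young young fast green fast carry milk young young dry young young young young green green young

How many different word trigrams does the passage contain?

21

25 tokens → 23 trigram windows in total.
Repeated trigrams (each contributes count−1 duplicates):
  young young young: 3
2 duplicate windows → 23 − 2 = 21 distinct.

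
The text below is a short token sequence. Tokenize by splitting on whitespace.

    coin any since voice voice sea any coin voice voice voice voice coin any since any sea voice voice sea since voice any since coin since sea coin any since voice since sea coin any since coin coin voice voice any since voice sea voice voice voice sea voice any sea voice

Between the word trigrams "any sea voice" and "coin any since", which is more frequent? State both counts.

"any sea voice": 2 occurrences
"coin any since": 4 occurrences

"coin any since" (4 vs 2)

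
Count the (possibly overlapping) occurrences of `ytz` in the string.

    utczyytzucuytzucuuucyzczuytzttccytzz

Sliding a length-3 window over the 36 characters (34 positions):
  position 6–8: ytz
  position 12–14: ytz
  position 26–28: ytz
  position 33–35: ytz

4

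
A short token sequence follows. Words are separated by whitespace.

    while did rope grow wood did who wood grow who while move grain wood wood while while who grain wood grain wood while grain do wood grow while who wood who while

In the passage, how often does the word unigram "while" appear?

7

Scanning the 32 tokens for "while":
  position 1: while
  position 11: while
  position 16: while
  position 17: while
  position 23: while
  position 28: while
  position 32: while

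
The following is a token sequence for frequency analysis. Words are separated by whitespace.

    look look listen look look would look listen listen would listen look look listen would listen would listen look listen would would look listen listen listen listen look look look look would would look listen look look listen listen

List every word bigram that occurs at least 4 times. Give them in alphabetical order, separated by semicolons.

Bigram counts meeting the condition (at least 4 times):
  listen listen: 5
  listen look: 5
  listen would: 4
  look listen: 7
  look look: 7

listen listen; listen look; listen would; look listen; look look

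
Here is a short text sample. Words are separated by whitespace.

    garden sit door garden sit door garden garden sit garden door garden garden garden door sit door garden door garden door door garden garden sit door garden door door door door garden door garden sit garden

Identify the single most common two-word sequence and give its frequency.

"door garden", 9 times

Bigram frequencies (highest first):
  door garden: 9
  garden door: 6
  garden sit: 5
  sit door: 4
  garden garden: 4
  door door: 4
  … (2 more, each ≤ 2)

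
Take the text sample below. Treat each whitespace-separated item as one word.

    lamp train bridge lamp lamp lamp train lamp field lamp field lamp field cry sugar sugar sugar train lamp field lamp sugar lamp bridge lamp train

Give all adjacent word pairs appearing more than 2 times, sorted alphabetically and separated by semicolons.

field lamp; lamp field; lamp train

Bigram counts meeting the condition (more than 2 times):
  field lamp: 3
  lamp field: 4
  lamp train: 3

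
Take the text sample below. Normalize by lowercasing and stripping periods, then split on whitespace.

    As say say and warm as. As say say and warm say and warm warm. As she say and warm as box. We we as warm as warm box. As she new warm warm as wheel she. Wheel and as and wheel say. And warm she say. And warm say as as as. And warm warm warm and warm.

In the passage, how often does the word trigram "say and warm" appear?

6

Scanning the 57 overlapping trigram windows for "say and warm":
  position 3–5: say and warm
  position 9–11: say and warm
  position 12–14: say and warm
  position 18–20: say and warm
  position 43–45: say and warm
  position 47–49: say and warm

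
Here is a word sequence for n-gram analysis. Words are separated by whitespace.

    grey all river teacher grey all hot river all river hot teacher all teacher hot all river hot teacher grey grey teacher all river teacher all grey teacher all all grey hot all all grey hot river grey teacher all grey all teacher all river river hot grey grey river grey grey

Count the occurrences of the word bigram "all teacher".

Scanning the 51 overlapping bigram windows for "all teacher":
  position 13–14: all teacher
  position 42–43: all teacher

2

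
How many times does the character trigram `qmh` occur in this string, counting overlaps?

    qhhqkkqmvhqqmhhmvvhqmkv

1

Sliding a length-3 window over the 23 characters (21 positions):
  position 12–14: qmh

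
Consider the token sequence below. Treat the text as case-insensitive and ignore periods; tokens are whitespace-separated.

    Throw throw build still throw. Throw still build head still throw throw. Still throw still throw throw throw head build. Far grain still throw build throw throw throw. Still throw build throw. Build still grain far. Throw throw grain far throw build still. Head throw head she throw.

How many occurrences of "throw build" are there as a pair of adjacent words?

5

Scanning the 47 overlapping bigram windows for "throw build":
  position 2–3: throw build
  position 24–25: throw build
  position 30–31: throw build
  position 32–33: throw build
  position 41–42: throw build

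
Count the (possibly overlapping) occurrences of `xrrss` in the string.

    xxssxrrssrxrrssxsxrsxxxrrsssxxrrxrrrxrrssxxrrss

Sliding a length-5 window over the 47 characters (43 positions):
  position 5–9: xrrss
  position 11–15: xrrss
  position 23–27: xrrss
  position 37–41: xrrss
  position 43–47: xrrss

5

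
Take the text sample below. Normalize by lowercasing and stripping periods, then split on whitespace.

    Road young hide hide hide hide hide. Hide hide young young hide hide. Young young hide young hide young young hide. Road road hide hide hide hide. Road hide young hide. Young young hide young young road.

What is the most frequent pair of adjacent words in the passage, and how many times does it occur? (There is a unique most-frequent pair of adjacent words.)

"hide hide", 10 times

Bigram frequencies (highest first):
  hide hide: 10
  young hide: 7
  hide young: 7
  young young: 5
  hide road: 2
  road hide: 2
  … (3 more, each ≤ 1)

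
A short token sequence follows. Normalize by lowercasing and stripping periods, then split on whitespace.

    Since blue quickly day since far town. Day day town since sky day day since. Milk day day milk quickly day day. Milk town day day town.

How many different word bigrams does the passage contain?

17

27 tokens → 26 bigram windows in total.
Repeated bigrams (each contributes count−1 duplicates):
  day day: 5
  day milk: 2
  day since: 2
  day town: 2
  quickly day: 2
  town day: 2
9 duplicate windows → 26 − 9 = 17 distinct.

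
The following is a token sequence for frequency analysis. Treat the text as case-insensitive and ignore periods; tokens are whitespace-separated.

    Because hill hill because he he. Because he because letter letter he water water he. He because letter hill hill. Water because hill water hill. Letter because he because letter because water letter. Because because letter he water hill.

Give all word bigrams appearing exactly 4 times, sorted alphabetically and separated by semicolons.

because letter; he because

Bigram counts meeting the condition (exactly 4 times):
  because letter: 4
  he because: 4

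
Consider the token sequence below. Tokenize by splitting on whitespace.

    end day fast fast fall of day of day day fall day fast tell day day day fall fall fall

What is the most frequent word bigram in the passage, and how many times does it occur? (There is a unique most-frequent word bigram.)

Bigram frequencies (highest first):
  day day: 3
  day fast: 2
  of day: 2
  day fall: 2
  fall fall: 2
  end day: 1
  … (7 more, each ≤ 1)

"day day", 3 times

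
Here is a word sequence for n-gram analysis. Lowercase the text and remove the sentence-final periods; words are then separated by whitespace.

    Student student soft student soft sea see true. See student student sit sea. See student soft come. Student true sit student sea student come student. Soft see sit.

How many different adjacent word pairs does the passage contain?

20

28 tokens → 27 bigram windows in total.
Repeated bigrams (each contributes count−1 duplicates):
  student soft: 4
  come student: 2
  sea see: 2
  see student: 2
  student student: 2
7 duplicate windows → 27 − 7 = 20 distinct.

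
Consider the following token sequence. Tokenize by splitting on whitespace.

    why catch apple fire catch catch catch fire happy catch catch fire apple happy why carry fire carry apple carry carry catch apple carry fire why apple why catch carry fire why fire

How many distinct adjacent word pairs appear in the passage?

33 tokens → 32 bigram windows in total.
Repeated bigrams (each contributes count−1 duplicates):
  carry fire: 3
  catch catch: 3
  apple carry: 2
  catch apple: 2
  catch fire: 2
  fire why: 2
  why catch: 2
9 duplicate windows → 32 − 9 = 23 distinct.

23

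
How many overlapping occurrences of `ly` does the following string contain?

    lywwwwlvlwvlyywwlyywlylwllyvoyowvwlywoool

6

Sliding a length-2 window over the 41 characters (40 positions):
  position 1–2: ly
  position 12–13: ly
  position 17–18: ly
  position 21–22: ly
  position 26–27: ly
  position 35–36: ly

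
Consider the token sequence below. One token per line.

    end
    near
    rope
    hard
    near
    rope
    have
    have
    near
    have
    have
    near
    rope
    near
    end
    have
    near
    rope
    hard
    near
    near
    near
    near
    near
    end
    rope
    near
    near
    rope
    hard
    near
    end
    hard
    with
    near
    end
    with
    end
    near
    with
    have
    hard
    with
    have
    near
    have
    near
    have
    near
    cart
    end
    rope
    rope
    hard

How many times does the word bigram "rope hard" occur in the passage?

4

Scanning the 53 overlapping bigram windows for "rope hard":
  position 3–4: rope hard
  position 18–19: rope hard
  position 29–30: rope hard
  position 53–54: rope hard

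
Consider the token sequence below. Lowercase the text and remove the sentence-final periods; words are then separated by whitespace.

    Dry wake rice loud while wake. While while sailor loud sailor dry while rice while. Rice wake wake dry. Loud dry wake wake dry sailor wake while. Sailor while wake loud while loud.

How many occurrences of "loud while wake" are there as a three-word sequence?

1

Scanning the 31 overlapping trigram windows for "loud while wake":
  position 4–6: loud while wake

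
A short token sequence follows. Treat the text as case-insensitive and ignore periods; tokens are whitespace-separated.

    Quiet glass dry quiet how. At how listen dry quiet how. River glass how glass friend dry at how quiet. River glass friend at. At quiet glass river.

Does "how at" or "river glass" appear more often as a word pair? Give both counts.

"river glass" (2 vs 1)

"how at": 1 occurrence
"river glass": 2 occurrences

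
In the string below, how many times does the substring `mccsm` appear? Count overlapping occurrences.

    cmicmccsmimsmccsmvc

2

Sliding a length-5 window over the 19 characters (15 positions):
  position 5–9: mccsm
  position 13–17: mccsm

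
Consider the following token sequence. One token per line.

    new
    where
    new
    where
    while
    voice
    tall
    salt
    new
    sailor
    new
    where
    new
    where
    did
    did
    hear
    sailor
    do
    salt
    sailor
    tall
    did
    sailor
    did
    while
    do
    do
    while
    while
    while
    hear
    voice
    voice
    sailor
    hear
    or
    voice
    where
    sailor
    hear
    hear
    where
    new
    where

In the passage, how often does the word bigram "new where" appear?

5

Scanning the 44 overlapping bigram windows for "new where":
  position 1–2: new where
  position 3–4: new where
  position 11–12: new where
  position 13–14: new where
  position 44–45: new where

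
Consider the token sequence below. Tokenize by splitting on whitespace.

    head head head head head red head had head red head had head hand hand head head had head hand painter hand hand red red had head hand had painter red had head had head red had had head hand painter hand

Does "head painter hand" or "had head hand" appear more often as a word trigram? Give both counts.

"had head hand" (4 vs 0)

"head painter hand": 0 occurrences
"had head hand": 4 occurrences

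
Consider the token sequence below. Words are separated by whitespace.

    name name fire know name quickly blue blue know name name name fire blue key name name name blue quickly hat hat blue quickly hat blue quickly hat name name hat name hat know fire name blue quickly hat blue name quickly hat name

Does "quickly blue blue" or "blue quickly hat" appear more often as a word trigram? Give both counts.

"blue quickly hat" (4 vs 1)

"quickly blue blue": 1 occurrence
"blue quickly hat": 4 occurrences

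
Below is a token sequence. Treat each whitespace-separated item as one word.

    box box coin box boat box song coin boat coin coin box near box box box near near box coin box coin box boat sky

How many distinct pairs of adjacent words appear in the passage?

14

25 tokens → 24 bigram windows in total.
Repeated bigrams (each contributes count−1 duplicates):
  coin box: 4
  box box: 3
  box coin: 3
  box boat: 2
  box near: 2
  near box: 2
10 duplicate windows → 24 − 10 = 14 distinct.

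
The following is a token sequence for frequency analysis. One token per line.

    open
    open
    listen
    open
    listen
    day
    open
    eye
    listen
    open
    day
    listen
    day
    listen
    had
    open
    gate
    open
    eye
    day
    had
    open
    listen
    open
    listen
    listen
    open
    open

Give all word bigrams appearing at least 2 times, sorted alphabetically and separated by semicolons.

day listen; had open; listen day; listen open; open eye; open listen; open open

Bigram counts meeting the condition (at least 2 times):
  day listen: 2
  had open: 2
  listen day: 2
  listen open: 4
  open eye: 2
  open listen: 4
  open open: 2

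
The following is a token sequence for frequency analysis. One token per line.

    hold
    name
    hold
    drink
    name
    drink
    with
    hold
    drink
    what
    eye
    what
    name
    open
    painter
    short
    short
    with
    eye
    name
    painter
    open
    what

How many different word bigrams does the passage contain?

23 tokens → 22 bigram windows in total.
Repeated bigrams (each contributes count−1 duplicates):
  hold drink: 2
1 duplicate windows → 22 − 1 = 21 distinct.

21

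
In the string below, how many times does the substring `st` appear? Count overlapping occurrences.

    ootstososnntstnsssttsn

3

Sliding a length-2 window over the 22 characters (21 positions):
  position 4–5: st
  position 13–14: st
  position 18–19: st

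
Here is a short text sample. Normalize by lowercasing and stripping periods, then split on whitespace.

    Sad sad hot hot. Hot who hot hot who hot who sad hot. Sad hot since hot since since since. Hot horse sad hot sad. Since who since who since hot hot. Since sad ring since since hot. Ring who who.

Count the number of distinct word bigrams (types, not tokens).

41 tokens → 40 bigram windows in total.
Repeated bigrams (each contributes count−1 duplicates):
  hot hot: 4
  sad hot: 4
  since hot: 4
  hot since: 3
  hot who: 3
  since since: 3
  hot sad: 2
  since who: 2
  … (2 more repeated)
19 duplicate windows → 40 − 19 = 21 distinct.

21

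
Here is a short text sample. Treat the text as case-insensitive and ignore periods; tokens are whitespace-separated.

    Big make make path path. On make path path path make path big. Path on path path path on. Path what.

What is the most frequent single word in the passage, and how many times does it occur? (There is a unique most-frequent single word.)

Unigram frequencies (highest first):
  path: 11
  make: 4
  on: 3
  big: 2
  what: 1

"path", 11 times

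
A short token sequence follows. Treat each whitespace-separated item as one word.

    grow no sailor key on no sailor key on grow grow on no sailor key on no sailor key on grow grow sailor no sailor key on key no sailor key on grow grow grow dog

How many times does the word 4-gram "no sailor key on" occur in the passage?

6

Scanning the 33 overlapping 4-gram windows for "no sailor key on":
  position 2–5: no sailor key on
  position 6–9: no sailor key on
  position 13–16: no sailor key on
  position 17–20: no sailor key on
  position 24–27: no sailor key on
  position 29–32: no sailor key on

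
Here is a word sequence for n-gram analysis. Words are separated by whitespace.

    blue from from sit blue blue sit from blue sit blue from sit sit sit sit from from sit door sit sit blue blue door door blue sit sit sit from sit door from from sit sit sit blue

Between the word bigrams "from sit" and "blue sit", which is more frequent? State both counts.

"from sit": 5 occurrences
"blue sit": 3 occurrences

"from sit" (5 vs 3)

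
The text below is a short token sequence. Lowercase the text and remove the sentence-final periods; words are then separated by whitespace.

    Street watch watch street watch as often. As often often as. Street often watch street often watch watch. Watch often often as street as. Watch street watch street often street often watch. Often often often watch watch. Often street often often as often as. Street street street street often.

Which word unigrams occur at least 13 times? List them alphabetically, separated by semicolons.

Unigram counts meeting the condition (at least 13 times):
  often: 17
  street: 13

often; street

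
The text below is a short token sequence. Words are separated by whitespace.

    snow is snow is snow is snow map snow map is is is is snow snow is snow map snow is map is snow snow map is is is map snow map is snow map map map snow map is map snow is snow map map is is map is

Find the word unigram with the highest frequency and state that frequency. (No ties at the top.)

Unigram frequencies (highest first):
  is: 19
  snow: 16
  map: 15

"is", 19 times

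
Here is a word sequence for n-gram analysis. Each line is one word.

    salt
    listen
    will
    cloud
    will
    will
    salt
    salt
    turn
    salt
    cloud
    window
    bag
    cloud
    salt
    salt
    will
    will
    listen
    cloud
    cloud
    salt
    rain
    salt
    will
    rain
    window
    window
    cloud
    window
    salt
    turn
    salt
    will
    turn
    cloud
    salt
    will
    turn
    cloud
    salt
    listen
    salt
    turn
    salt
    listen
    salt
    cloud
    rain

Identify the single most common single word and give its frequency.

Unigram frequencies (highest first):
  salt: 15
  cloud: 9
  will: 8
  turn: 5
  listen: 4
  window: 4
  … (2 more, each ≤ 3)

"salt", 15 times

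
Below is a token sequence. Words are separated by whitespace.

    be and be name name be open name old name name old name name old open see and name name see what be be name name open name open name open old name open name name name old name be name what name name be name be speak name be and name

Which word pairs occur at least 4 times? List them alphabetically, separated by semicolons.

be name; name be; name name; name old; name open; old name; open name

Bigram counts meeting the condition (at least 4 times):
  be name: 4
  name be: 5
  name name: 8
  name old: 4
  name open: 4
  old name: 4
  open name: 4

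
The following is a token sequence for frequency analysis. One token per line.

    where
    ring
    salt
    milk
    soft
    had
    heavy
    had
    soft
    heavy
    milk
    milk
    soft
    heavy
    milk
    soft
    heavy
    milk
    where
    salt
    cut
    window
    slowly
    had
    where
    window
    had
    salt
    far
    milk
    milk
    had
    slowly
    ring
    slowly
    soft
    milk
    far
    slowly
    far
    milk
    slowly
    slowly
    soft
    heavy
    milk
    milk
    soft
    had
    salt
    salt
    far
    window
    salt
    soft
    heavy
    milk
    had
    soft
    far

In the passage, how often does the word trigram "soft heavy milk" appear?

5

Scanning the 58 overlapping trigram windows for "soft heavy milk":
  position 9–11: soft heavy milk
  position 13–15: soft heavy milk
  position 16–18: soft heavy milk
  position 44–46: soft heavy milk
  position 55–57: soft heavy milk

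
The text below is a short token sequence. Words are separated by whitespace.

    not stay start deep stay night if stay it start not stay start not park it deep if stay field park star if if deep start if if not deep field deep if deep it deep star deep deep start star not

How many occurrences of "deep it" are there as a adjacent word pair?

1

Scanning the 41 overlapping bigram windows for "deep it":
  position 34–35: deep it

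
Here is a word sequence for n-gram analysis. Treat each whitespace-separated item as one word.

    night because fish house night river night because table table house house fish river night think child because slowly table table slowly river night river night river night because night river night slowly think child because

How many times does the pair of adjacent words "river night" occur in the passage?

6

Scanning the 35 overlapping bigram windows for "river night":
  position 6–7: river night
  position 14–15: river night
  position 23–24: river night
  position 25–26: river night
  position 27–28: river night
  position 31–32: river night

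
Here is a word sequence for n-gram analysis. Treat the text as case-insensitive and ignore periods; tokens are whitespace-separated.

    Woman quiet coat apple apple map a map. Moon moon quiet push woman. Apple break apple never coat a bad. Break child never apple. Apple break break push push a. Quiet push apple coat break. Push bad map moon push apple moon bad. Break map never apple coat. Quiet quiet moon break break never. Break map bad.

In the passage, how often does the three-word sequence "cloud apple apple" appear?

0

Scanning the 55 overlapping trigram windows for "cloud apple apple":
  (none found)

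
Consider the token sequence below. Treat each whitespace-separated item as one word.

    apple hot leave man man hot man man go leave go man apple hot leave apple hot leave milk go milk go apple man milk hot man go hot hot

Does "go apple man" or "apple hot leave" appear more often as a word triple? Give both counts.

"apple hot leave" (3 vs 1)

"go apple man": 1 occurrence
"apple hot leave": 3 occurrences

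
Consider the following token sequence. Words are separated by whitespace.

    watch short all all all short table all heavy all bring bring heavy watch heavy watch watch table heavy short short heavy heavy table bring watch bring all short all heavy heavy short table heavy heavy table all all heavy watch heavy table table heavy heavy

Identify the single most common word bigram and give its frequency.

Bigram frequencies (highest first):
  heavy heavy: 4
  all all: 3
  all heavy: 3
  heavy watch: 3
  table heavy: 3
  heavy table: 3
  … (20 more, each ≤ 2)

"heavy heavy", 4 times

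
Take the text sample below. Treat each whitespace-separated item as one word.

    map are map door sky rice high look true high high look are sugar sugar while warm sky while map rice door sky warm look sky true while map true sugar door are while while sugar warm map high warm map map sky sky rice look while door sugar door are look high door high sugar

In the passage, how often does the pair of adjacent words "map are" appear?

Scanning the 55 overlapping bigram windows for "map are":
  position 1–2: map are

1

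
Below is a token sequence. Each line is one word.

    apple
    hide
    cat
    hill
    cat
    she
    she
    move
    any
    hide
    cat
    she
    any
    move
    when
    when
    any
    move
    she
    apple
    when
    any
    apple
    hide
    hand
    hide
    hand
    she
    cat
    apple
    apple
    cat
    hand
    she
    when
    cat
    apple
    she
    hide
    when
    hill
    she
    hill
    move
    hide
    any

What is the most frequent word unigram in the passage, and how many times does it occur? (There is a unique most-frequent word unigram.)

"she", 8 times

Unigram frequencies (highest first):
  she: 8
  apple: 6
  hide: 6
  cat: 6
  any: 5
  when: 5
  … (3 more, each ≤ 4)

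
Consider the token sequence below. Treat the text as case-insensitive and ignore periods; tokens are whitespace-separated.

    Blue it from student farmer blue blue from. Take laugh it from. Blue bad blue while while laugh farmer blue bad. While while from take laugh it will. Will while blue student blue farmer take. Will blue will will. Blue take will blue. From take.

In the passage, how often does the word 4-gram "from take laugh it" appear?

2

Scanning the 42 overlapping 4-gram windows for "from take laugh it":
  position 8–11: from take laugh it
  position 24–27: from take laugh it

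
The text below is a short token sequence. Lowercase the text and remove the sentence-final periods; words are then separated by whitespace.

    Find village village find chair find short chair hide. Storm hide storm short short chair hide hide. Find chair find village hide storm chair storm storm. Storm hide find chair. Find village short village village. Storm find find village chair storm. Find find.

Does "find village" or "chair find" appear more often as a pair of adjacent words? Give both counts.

"find village" (4 vs 3)

"find village": 4 occurrences
"chair find": 3 occurrences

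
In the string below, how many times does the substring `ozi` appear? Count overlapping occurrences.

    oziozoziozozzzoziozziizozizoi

Sliding a length-3 window over the 29 characters (27 positions):
  position 1–3: ozi
  position 6–8: ozi
  position 15–17: ozi
  position 24–26: ozi

4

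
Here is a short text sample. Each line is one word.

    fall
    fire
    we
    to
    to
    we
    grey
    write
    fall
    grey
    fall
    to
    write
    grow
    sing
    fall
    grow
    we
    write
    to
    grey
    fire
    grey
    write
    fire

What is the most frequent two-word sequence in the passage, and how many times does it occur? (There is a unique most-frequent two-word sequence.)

"grey write", 2 times

Bigram frequencies (highest first):
  grey write: 2
  fall fire: 1
  fire we: 1
  we to: 1
  to to: 1
  to we: 1
  … (17 more, each ≤ 1)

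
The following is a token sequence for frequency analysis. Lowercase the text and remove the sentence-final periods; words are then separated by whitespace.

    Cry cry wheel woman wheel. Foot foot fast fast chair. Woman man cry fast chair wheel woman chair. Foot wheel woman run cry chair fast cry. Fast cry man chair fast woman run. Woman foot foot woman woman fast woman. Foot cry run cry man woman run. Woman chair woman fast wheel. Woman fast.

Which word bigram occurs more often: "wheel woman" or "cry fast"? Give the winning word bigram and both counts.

"wheel woman" (4 vs 2)

"wheel woman": 4 occurrences
"cry fast": 2 occurrences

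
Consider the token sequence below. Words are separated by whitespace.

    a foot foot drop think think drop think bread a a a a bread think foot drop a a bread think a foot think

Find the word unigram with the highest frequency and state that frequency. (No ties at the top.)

Unigram frequencies (highest first):
  a: 8
  think: 6
  foot: 4
  drop: 3
  bread: 3

"a", 8 times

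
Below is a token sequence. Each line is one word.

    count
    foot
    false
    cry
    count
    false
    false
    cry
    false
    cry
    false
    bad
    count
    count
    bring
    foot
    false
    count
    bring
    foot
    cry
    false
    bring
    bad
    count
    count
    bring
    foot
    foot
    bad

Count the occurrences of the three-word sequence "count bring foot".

3

Scanning the 28 overlapping trigram windows for "count bring foot":
  position 14–16: count bring foot
  position 18–20: count bring foot
  position 26–28: count bring foot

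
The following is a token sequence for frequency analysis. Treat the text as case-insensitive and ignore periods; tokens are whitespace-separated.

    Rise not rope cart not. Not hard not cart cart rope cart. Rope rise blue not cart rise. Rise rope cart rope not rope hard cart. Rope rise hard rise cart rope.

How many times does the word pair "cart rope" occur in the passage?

Scanning the 31 overlapping bigram windows for "cart rope":
  position 10–11: cart rope
  position 12–13: cart rope
  position 21–22: cart rope
  position 26–27: cart rope
  position 31–32: cart rope

5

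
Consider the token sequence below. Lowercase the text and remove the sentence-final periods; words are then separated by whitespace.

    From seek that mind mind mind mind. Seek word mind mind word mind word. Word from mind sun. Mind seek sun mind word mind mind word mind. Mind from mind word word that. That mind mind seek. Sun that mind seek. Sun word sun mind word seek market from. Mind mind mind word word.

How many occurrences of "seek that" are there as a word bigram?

1

Scanning the 53 overlapping bigram windows for "seek that":
  position 2–3: seek that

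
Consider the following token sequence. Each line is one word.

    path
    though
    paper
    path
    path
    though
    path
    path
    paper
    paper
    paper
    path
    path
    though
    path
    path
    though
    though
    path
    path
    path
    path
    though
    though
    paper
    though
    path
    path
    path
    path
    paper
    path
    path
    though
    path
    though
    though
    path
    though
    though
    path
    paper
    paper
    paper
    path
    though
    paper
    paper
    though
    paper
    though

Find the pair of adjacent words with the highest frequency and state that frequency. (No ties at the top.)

Bigram frequencies (highest first):
  path path: 11
  path though: 9
  though path: 7
  paper paper: 5
  though paper: 4
  paper path: 4
  … (3 more, each ≤ 4)

"path path", 11 times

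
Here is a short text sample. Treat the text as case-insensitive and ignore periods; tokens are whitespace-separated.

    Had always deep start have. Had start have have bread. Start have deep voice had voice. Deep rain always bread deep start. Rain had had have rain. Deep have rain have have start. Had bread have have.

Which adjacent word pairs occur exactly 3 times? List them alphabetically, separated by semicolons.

have have; start have

Bigram counts meeting the condition (exactly 3 times):
  have have: 3
  start have: 3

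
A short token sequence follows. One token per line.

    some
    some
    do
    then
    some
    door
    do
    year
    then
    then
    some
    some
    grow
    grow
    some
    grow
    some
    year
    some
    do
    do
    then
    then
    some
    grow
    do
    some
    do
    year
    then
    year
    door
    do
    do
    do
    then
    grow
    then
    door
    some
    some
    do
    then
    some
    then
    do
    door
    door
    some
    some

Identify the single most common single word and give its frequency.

"some", 15 times

Unigram frequencies (highest first):
  some: 15
  do: 11
  then: 10
  door: 5
  grow: 5
  year: 4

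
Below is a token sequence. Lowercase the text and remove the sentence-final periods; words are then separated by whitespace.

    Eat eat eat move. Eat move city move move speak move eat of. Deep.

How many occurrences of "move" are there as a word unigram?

5

Scanning the 14 tokens for "move":
  position 4: move
  position 6: move
  position 8: move
  position 9: move
  position 11: move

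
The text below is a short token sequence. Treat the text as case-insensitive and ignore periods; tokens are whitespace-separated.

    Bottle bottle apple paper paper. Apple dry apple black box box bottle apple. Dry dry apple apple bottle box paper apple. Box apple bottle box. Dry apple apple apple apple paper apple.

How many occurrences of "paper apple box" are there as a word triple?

1

Scanning the 30 overlapping trigram windows for "paper apple box":
  position 20–22: paper apple box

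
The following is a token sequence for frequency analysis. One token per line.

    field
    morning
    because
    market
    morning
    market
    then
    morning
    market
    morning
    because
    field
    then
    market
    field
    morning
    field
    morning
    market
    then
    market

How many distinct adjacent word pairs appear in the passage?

21 tokens → 20 bigram windows in total.
Repeated bigrams (each contributes count−1 duplicates):
  field morning: 3
  morning market: 3
  market morning: 2
  market then: 2
  morning because: 2
  then market: 2
8 duplicate windows → 20 − 8 = 12 distinct.

12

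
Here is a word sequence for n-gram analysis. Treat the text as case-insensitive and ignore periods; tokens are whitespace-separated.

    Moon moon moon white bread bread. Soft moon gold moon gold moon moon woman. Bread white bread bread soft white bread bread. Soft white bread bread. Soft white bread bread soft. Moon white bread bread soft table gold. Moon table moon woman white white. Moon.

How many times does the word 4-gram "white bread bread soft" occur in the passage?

6

Scanning the 42 overlapping 4-gram windows for "white bread bread soft":
  position 4–7: white bread bread soft
  position 16–19: white bread bread soft
  position 20–23: white bread bread soft
  position 24–27: white bread bread soft
  position 28–31: white bread bread soft
  position 33–36: white bread bread soft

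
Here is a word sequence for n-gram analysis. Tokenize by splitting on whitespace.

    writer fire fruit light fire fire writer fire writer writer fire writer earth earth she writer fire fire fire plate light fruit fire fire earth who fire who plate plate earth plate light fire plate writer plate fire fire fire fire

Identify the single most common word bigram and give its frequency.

"fire fire", 7 times

Bigram frequencies (highest first):
  fire fire: 7
  writer fire: 4
  fire writer: 3
  light fire: 2
  fire plate: 2
  plate light: 2
  … (20 more, each ≤ 1)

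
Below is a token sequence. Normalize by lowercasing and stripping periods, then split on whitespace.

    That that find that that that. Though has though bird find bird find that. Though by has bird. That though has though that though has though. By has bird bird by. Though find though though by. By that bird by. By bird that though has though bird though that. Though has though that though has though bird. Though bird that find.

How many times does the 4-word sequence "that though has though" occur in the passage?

Scanning the 58 overlapping 4-gram windows for "that though has though":
  position 6–9: that though has though
  position 19–22: that though has though
  position 23–26: that though has though
  position 43–46: that though has though
  position 49–52: that though has though
  position 53–56: that though has though

6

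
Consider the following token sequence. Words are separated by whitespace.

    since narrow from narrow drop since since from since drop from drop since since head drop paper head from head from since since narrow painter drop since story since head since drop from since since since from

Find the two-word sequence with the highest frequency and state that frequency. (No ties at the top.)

Bigram frequencies (highest first):
  since since: 5
  drop since: 3
  from since: 3
  since narrow: 2
  since from: 2
  since drop: 2
  … (16 more, each ≤ 2)

"since since", 5 times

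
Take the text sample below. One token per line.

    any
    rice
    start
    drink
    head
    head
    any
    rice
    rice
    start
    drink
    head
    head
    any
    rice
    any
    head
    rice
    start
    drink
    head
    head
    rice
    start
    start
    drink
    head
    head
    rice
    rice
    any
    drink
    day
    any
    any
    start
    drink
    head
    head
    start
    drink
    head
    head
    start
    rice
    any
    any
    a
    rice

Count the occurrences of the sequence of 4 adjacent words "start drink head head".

6

Scanning the 46 overlapping 4-gram windows for "start drink head head":
  position 3–6: start drink head head
  position 10–13: start drink head head
  position 19–22: start drink head head
  position 25–28: start drink head head
  position 36–39: start drink head head
  position 40–43: start drink head head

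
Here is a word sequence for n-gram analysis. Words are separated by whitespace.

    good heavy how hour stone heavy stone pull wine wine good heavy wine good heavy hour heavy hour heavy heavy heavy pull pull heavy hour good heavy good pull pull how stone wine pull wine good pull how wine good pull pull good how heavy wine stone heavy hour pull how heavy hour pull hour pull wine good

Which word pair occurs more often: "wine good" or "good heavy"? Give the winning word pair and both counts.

"wine good" (5 vs 4)

"wine good": 5 occurrences
"good heavy": 4 occurrences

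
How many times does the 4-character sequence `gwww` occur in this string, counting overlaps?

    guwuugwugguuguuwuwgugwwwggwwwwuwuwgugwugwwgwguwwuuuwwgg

Sliding a length-4 window over the 55 characters (52 positions):
  position 21–24: gwww
  position 26–29: gwww

2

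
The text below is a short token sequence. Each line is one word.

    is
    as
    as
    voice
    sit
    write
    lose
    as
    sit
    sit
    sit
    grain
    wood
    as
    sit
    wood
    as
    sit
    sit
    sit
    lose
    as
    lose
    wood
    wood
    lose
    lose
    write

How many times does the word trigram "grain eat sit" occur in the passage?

Scanning the 26 overlapping trigram windows for "grain eat sit":
  (none found)

0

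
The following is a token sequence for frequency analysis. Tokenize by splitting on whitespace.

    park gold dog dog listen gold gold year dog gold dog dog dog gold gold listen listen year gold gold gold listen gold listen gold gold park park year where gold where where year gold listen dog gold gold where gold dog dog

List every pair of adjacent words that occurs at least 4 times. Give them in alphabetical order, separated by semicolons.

dog dog; gold gold; gold listen

Bigram counts meeting the condition (at least 4 times):
  dog dog: 4
  gold gold: 6
  gold listen: 4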